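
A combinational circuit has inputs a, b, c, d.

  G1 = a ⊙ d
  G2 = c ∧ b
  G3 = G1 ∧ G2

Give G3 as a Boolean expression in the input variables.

(a ⊙ d) ∧ (c ∧ b)

G1 = a ⊙ d
G2 = c ∧ b
G3 = G1 ∧ G2 = (a ⊙ d) ∧ (c ∧ b)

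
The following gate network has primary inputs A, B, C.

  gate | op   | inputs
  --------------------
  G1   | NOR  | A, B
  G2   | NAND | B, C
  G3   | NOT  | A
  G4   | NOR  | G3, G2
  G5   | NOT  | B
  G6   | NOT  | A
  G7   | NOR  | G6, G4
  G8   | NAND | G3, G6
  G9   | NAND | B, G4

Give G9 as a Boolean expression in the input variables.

G2 = B NAND C
G3 = NOT A
G4 = G3 NOR G2 = NOT A NOR (B NAND C)
G9 = B NAND G4 = B NAND (NOT A NOR (B NAND C))

B NAND (NOT A NOR (B NAND C))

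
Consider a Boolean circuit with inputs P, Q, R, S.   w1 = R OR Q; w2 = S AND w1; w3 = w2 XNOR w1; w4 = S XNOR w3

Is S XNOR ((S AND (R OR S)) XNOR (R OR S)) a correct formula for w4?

No

w1 = R OR Q
w2 = S AND w1 = S AND (R OR Q)
w3 = w2 XNOR w1 = (S AND (R OR Q)) XNOR (R OR Q)
w4 = S XNOR w3 = S XNOR ((S AND (R OR Q)) XNOR (R OR Q))
At P=0, Q=1, R=0, S=0: circuit gives 1, formula gives 0.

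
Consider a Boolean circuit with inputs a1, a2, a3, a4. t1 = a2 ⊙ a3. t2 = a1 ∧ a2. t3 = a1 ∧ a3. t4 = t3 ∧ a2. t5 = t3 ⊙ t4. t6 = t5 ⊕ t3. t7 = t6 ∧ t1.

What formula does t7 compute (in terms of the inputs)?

(((a1 ∧ a3) ⊙ ((a1 ∧ a3) ∧ a2)) ⊕ (a1 ∧ a3)) ∧ (a2 ⊙ a3)

t1 = a2 ⊙ a3
t3 = a1 ∧ a3
t4 = t3 ∧ a2 = (a1 ∧ a3) ∧ a2
t5 = t3 ⊙ t4 = (a1 ∧ a3) ⊙ ((a1 ∧ a3) ∧ a2)
t6 = t5 ⊕ t3 = ((a1 ∧ a3) ⊙ ((a1 ∧ a3) ∧ a2)) ⊕ (a1 ∧ a3)
t7 = t6 ∧ t1 = (((a1 ∧ a3) ⊙ ((a1 ∧ a3) ∧ a2)) ⊕ (a1 ∧ a3)) ∧ (a2 ⊙ a3)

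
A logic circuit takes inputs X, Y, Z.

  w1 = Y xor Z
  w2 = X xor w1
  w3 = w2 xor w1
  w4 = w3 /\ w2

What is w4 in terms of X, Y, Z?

((X xor (Y xor Z)) xor (Y xor Z)) /\ (X xor (Y xor Z))

w1 = Y xor Z
w2 = X xor w1 = X xor (Y xor Z)
w3 = w2 xor w1 = (X xor (Y xor Z)) xor (Y xor Z)
w4 = w3 /\ w2 = ((X xor (Y xor Z)) xor (Y xor Z)) /\ (X xor (Y xor Z))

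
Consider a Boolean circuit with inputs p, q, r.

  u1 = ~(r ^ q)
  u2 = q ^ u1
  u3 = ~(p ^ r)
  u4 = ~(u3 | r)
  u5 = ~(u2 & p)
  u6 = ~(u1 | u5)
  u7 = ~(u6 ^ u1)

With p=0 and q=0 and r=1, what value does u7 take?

1

u1 = ~(1 ^ 0) = 0
u2 = 0 ^ 0 = 0
u5 = ~(0 & 0) = 1
u6 = ~(0 | 1) = 0
u7 = ~(0 ^ 0) = 1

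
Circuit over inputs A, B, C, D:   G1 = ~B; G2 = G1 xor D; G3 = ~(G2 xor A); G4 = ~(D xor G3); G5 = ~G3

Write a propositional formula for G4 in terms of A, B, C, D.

~(D xor (~((~B xor D) xor A)))

G1 = ~B
G2 = G1 xor D = ~B xor D
G3 = ~(G2 xor A) = ~((~B xor D) xor A)
G4 = ~(D xor G3) = ~(D xor (~((~B xor D) xor A)))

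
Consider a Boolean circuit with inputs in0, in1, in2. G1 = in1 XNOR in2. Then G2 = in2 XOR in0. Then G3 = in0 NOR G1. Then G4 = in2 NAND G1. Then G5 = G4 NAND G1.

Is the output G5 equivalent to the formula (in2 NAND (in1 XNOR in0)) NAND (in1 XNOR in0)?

G1 = in1 XNOR in2
G4 = in2 NAND G1 = in2 NAND (in1 XNOR in2)
G5 = G4 NAND G1 = (in2 NAND (in1 XNOR in2)) NAND (in1 XNOR in2)
At in0=1, in1=0, in2=0: circuit gives 0, formula gives 1.

No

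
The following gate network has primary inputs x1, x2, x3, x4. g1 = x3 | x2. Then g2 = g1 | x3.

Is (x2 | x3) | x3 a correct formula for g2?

Yes

g1 = x3 | x2
g2 = g1 | x3 = (x3 | x2) | x3
At x1=0, x2=0, x3=0, x4=0: circuit gives 0, formula gives 0.
At x1=0, x2=0, x3=1, x4=0: circuit gives 1, formula gives 1.
Agrees on all 16 inputs.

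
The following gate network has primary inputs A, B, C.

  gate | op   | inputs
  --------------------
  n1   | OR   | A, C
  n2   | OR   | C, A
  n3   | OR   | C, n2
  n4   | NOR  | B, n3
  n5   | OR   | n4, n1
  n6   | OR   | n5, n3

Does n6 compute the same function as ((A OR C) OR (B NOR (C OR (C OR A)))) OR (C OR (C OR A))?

n1 = A OR C
n2 = C OR A
n3 = C OR n2 = C OR (C OR A)
n4 = B NOR n3 = B NOR (C OR (C OR A))
n5 = n4 OR n1 = (B NOR (C OR (C OR A))) OR (A OR C)
n6 = n5 OR n3 = ((B NOR (C OR (C OR A))) OR (A OR C)) OR (C OR (C OR A))
At A=0, B=1, C=0: circuit gives 0, formula gives 0.
At A=0, B=0, C=0: circuit gives 1, formula gives 1.
Agrees on all 8 inputs.

Yes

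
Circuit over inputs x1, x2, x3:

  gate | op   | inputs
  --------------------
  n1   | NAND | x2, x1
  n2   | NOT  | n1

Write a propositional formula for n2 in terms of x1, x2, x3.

n1 = x2 NAND x1
n2 = NOT n1 = NOT (x2 NAND x1)

NOT (x2 NAND x1)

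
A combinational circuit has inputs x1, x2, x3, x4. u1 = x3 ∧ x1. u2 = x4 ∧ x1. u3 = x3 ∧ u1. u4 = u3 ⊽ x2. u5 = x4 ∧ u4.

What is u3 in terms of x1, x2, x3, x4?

u1 = x3 ∧ x1
u3 = x3 ∧ u1 = x3 ∧ (x3 ∧ x1)

x3 ∧ (x3 ∧ x1)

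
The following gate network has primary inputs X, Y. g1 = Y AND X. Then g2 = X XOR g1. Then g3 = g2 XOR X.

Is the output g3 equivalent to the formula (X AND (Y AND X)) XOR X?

No

g1 = Y AND X
g2 = X XOR g1 = X XOR (Y AND X)
g3 = g2 XOR X = (X XOR (Y AND X)) XOR X
At X=1, Y=0: circuit gives 0, formula gives 1.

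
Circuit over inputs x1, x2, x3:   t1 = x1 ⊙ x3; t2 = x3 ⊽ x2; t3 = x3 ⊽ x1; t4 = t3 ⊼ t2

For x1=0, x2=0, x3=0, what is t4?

0

t2 = 0 ⊽ 0 = 1
t3 = 0 ⊽ 0 = 1
t4 = 1 ⊼ 1 = 0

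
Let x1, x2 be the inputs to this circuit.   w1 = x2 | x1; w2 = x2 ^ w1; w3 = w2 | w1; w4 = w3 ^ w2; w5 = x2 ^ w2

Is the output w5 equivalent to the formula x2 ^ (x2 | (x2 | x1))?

No

w1 = x2 | x1
w2 = x2 ^ w1 = x2 ^ (x2 | x1)
w5 = x2 ^ w2 = x2 ^ (x2 ^ (x2 | x1))
At x1=0, x2=1: circuit gives 1, formula gives 0.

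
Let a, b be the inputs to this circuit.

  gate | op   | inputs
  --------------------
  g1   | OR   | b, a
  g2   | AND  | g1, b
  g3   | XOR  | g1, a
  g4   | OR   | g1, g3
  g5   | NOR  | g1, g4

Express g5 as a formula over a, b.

g1 = b OR a
g3 = g1 XOR a = (b OR a) XOR a
g4 = g1 OR g3 = (b OR a) OR ((b OR a) XOR a)
g5 = g1 NOR g4 = (b OR a) NOR ((b OR a) OR ((b OR a) XOR a))

(b OR a) NOR ((b OR a) OR ((b OR a) XOR a))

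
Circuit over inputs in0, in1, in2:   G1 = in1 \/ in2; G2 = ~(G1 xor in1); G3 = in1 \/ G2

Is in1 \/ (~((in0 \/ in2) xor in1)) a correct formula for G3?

G1 = in1 \/ in2
G2 = ~(G1 xor in1) = ~((in1 \/ in2) xor in1)
G3 = in1 \/ G2 = in1 \/ (~((in1 \/ in2) xor in1))
At in0=1, in1=0, in2=0: circuit gives 1, formula gives 0.

No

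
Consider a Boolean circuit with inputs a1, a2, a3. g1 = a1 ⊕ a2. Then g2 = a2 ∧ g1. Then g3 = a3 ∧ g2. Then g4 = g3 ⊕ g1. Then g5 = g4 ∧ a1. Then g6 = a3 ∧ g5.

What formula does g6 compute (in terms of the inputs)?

g1 = a1 ⊕ a2
g2 = a2 ∧ g1 = a2 ∧ (a1 ⊕ a2)
g3 = a3 ∧ g2 = a3 ∧ (a2 ∧ (a1 ⊕ a2))
g4 = g3 ⊕ g1 = (a3 ∧ (a2 ∧ (a1 ⊕ a2))) ⊕ (a1 ⊕ a2)
g5 = g4 ∧ a1 = ((a3 ∧ (a2 ∧ (a1 ⊕ a2))) ⊕ (a1 ⊕ a2)) ∧ a1
g6 = a3 ∧ g5 = a3 ∧ (((a3 ∧ (a2 ∧ (a1 ⊕ a2))) ⊕ (a1 ⊕ a2)) ∧ a1)

a3 ∧ (((a3 ∧ (a2 ∧ (a1 ⊕ a2))) ⊕ (a1 ⊕ a2)) ∧ a1)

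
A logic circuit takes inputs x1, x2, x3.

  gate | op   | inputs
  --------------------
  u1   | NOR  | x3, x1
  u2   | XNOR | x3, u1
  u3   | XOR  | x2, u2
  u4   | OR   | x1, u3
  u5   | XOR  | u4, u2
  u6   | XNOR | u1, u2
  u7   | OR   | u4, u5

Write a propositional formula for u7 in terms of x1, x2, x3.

(x1 OR (x2 XOR (x3 XNOR (x3 NOR x1)))) OR ((x1 OR (x2 XOR (x3 XNOR (x3 NOR x1)))) XOR (x3 XNOR (x3 NOR x1)))

u1 = x3 NOR x1
u2 = x3 XNOR u1 = x3 XNOR (x3 NOR x1)
u3 = x2 XOR u2 = x2 XOR (x3 XNOR (x3 NOR x1))
u4 = x1 OR u3 = x1 OR (x2 XOR (x3 XNOR (x3 NOR x1)))
u5 = u4 XOR u2 = (x1 OR (x2 XOR (x3 XNOR (x3 NOR x1)))) XOR (x3 XNOR (x3 NOR x1))
u7 = u4 OR u5 = (x1 OR (x2 XOR (x3 XNOR (x3 NOR x1)))) OR ((x1 OR (x2 XOR (x3 XNOR (x3 NOR x1)))) XOR (x3 XNOR (x3 NOR x1)))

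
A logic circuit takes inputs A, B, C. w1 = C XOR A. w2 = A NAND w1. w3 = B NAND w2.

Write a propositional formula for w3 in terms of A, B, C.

w1 = C XOR A
w2 = A NAND w1 = A NAND (C XOR A)
w3 = B NAND w2 = B NAND (A NAND (C XOR A))

B NAND (A NAND (C XOR A))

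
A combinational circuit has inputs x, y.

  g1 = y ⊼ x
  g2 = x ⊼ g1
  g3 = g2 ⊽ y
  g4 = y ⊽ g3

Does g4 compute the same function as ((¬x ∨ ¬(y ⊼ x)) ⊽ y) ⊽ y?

Yes

g1 = y ⊼ x
g2 = x ⊼ g1 = x ⊼ (y ⊼ x)
g3 = g2 ⊽ y = (x ⊼ (y ⊼ x)) ⊽ y
g4 = y ⊽ g3 = y ⊽ ((x ⊼ (y ⊼ x)) ⊽ y)
At x=0, y=1: circuit gives 0, formula gives 0.
At x=0, y=0: circuit gives 1, formula gives 1.
Agrees on all 4 inputs.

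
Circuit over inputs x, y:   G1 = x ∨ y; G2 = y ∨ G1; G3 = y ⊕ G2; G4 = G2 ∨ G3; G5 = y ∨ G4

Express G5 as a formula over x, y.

y ∨ ((y ∨ (x ∨ y)) ∨ (y ⊕ (y ∨ (x ∨ y))))

G1 = x ∨ y
G2 = y ∨ G1 = y ∨ (x ∨ y)
G3 = y ⊕ G2 = y ⊕ (y ∨ (x ∨ y))
G4 = G2 ∨ G3 = (y ∨ (x ∨ y)) ∨ (y ⊕ (y ∨ (x ∨ y)))
G5 = y ∨ G4 = y ∨ ((y ∨ (x ∨ y)) ∨ (y ⊕ (y ∨ (x ∨ y))))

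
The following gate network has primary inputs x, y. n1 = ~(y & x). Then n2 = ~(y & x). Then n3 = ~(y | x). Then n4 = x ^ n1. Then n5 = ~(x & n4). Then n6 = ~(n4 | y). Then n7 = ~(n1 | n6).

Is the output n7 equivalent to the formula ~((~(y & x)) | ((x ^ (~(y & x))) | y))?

n1 = ~(y & x)
n4 = x ^ n1 = x ^ (~(y & x))
n6 = ~(n4 | y) = ~((x ^ (~(y & x))) | y)
n7 = ~(n1 | n6) = ~((~(y & x)) | (~((x ^ (~(y & x))) | y)))
At x=1, y=1: circuit gives 1, formula gives 0.

No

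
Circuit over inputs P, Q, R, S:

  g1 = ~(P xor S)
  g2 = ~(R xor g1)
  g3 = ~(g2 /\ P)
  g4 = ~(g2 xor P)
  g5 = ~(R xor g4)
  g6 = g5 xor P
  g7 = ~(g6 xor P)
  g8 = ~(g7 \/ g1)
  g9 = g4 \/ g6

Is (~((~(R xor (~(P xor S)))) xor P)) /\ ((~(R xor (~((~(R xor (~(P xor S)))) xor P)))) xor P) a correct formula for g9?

No

g1 = ~(P xor S)
g2 = ~(R xor g1) = ~(R xor (~(P xor S)))
g4 = ~(g2 xor P) = ~((~(R xor (~(P xor S)))) xor P)
g5 = ~(R xor g4) = ~(R xor (~((~(R xor (~(P xor S)))) xor P)))
g6 = g5 xor P = (~(R xor (~((~(R xor (~(P xor S)))) xor P)))) xor P
g9 = g4 \/ g6 = (~((~(R xor (~(P xor S)))) xor P)) \/ ((~(R xor (~((~(R xor (~(P xor S)))) xor P)))) xor P)
At P=0, Q=0, R=0, S=0: circuit gives 1, formula gives 0.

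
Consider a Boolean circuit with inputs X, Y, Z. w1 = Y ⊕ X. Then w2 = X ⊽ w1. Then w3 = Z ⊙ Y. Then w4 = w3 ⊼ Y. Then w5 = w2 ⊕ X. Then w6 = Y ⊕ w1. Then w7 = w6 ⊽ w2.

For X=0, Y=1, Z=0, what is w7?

1

w1 = 1 ⊕ 0 = 1
w2 = 0 ⊽ 1 = 0
w6 = 1 ⊕ 1 = 0
w7 = 0 ⊽ 0 = 1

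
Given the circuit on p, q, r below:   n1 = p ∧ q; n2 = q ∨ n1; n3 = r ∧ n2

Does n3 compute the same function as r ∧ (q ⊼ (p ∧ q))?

n1 = p ∧ q
n2 = q ∨ n1 = q ∨ (p ∧ q)
n3 = r ∧ n2 = r ∧ (q ∨ (p ∧ q))
At p=0, q=0, r=1: circuit gives 0, formula gives 1.

No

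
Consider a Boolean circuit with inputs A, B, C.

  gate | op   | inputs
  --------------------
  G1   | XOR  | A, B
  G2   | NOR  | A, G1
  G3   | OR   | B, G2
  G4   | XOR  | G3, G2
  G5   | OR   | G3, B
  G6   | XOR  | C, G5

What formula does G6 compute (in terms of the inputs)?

G1 = A XOR B
G2 = A NOR G1 = A NOR (A XOR B)
G3 = B OR G2 = B OR (A NOR (A XOR B))
G5 = G3 OR B = (B OR (A NOR (A XOR B))) OR B
G6 = C XOR G5 = C XOR ((B OR (A NOR (A XOR B))) OR B)

C XOR ((B OR (A NOR (A XOR B))) OR B)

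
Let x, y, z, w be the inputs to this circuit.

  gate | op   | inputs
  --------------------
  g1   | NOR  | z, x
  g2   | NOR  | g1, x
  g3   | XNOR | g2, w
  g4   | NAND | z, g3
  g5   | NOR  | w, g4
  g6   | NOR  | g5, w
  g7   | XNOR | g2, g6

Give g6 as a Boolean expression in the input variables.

(w NOR (z NAND (((z NOR x) NOR x) XNOR w))) NOR w

g1 = z NOR x
g2 = g1 NOR x = (z NOR x) NOR x
g3 = g2 XNOR w = ((z NOR x) NOR x) XNOR w
g4 = z NAND g3 = z NAND (((z NOR x) NOR x) XNOR w)
g5 = w NOR g4 = w NOR (z NAND (((z NOR x) NOR x) XNOR w))
g6 = g5 NOR w = (w NOR (z NAND (((z NOR x) NOR x) XNOR w))) NOR w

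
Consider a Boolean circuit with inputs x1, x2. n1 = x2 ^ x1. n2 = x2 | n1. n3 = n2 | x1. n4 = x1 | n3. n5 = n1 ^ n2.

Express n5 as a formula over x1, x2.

n1 = x2 ^ x1
n2 = x2 | n1 = x2 | (x2 ^ x1)
n5 = n1 ^ n2 = (x2 ^ x1) ^ (x2 | (x2 ^ x1))

(x2 ^ x1) ^ (x2 | (x2 ^ x1))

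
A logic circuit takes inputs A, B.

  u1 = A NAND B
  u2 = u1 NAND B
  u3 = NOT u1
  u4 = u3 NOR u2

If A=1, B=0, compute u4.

u1 = 1 NAND 0 = 1
u2 = 1 NAND 0 = 1
u3 = NOT 1 = 0
u4 = 0 NOR 1 = 0

0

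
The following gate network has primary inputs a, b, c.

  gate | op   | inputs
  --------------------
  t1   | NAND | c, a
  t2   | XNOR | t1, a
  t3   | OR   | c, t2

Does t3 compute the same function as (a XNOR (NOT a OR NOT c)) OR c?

Yes

t1 = c NAND a
t2 = t1 XNOR a = (c NAND a) XNOR a
t3 = c OR t2 = c OR ((c NAND a) XNOR a)
At a=0, b=0, c=0: circuit gives 0, formula gives 0.
At a=0, b=0, c=1: circuit gives 1, formula gives 1.
Agrees on all 8 inputs.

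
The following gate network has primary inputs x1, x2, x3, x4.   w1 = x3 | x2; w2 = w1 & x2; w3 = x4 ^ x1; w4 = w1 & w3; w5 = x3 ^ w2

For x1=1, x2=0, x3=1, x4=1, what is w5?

1

w1 = 1 | 0 = 1
w2 = 1 & 0 = 0
w5 = 1 ^ 0 = 1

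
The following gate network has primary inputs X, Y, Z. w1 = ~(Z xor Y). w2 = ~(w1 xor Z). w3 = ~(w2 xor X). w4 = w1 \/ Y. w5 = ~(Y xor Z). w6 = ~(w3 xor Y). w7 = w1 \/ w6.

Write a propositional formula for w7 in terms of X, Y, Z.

(~(Z xor Y)) \/ (~((~((~((~(Z xor Y)) xor Z)) xor X)) xor Y))

w1 = ~(Z xor Y)
w2 = ~(w1 xor Z) = ~((~(Z xor Y)) xor Z)
w3 = ~(w2 xor X) = ~((~((~(Z xor Y)) xor Z)) xor X)
w6 = ~(w3 xor Y) = ~((~((~((~(Z xor Y)) xor Z)) xor X)) xor Y)
w7 = w1 \/ w6 = (~(Z xor Y)) \/ (~((~((~((~(Z xor Y)) xor Z)) xor X)) xor Y))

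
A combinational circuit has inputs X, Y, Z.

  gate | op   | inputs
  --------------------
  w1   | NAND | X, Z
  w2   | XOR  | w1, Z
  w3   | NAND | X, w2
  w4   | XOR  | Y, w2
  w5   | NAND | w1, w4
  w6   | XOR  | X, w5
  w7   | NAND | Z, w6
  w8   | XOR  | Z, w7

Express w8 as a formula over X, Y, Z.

w1 = X NAND Z
w2 = w1 XOR Z = (X NAND Z) XOR Z
w4 = Y XOR w2 = Y XOR ((X NAND Z) XOR Z)
w5 = w1 NAND w4 = (X NAND Z) NAND (Y XOR ((X NAND Z) XOR Z))
w6 = X XOR w5 = X XOR ((X NAND Z) NAND (Y XOR ((X NAND Z) XOR Z)))
w7 = Z NAND w6 = Z NAND (X XOR ((X NAND Z) NAND (Y XOR ((X NAND Z) XOR Z))))
w8 = Z XOR w7 = Z XOR (Z NAND (X XOR ((X NAND Z) NAND (Y XOR ((X NAND Z) XOR Z)))))

Z XOR (Z NAND (X XOR ((X NAND Z) NAND (Y XOR ((X NAND Z) XOR Z)))))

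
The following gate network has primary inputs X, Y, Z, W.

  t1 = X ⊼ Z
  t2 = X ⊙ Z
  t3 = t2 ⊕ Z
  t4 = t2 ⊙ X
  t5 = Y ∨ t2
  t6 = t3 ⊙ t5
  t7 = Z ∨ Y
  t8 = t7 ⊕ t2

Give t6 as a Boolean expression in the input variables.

t2 = X ⊙ Z
t3 = t2 ⊕ Z = (X ⊙ Z) ⊕ Z
t5 = Y ∨ t2 = Y ∨ (X ⊙ Z)
t6 = t3 ⊙ t5 = ((X ⊙ Z) ⊕ Z) ⊙ (Y ∨ (X ⊙ Z))

((X ⊙ Z) ⊕ Z) ⊙ (Y ∨ (X ⊙ Z))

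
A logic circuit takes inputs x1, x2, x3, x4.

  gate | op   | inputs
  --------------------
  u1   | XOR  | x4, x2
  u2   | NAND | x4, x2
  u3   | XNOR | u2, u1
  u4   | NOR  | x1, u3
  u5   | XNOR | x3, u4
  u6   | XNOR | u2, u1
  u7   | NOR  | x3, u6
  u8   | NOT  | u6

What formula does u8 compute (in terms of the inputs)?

NOT ((x4 NAND x2) XNOR (x4 XOR x2))

u1 = x4 XOR x2
u2 = x4 NAND x2
u6 = u2 XNOR u1 = (x4 NAND x2) XNOR (x4 XOR x2)
u8 = NOT u6 = NOT ((x4 NAND x2) XNOR (x4 XOR x2))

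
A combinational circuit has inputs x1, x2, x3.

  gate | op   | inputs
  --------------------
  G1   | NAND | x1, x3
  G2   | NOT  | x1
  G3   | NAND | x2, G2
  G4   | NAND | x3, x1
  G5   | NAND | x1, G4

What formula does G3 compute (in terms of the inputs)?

x2 NAND NOT x1

G2 = NOT x1
G3 = x2 NAND G2 = x2 NAND NOT x1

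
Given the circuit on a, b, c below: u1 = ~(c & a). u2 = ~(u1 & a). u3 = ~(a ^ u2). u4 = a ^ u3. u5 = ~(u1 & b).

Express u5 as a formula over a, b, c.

u1 = ~(c & a)
u5 = ~(u1 & b) = ~((~(c & a)) & b)

~((~(c & a)) & b)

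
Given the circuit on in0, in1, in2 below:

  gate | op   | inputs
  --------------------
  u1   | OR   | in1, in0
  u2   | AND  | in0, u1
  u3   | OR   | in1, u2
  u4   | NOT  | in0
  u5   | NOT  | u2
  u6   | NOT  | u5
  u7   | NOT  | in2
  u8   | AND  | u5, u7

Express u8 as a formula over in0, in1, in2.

NOT (in0 AND (in1 OR in0)) AND NOT in2

u1 = in1 OR in0
u2 = in0 AND u1 = in0 AND (in1 OR in0)
u5 = NOT u2 = NOT (in0 AND (in1 OR in0))
u7 = NOT in2
u8 = u5 AND u7 = NOT (in0 AND (in1 OR in0)) AND NOT in2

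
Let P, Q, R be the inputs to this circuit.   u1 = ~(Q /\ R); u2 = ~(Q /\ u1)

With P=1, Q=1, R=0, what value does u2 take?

u1 = ~(1 /\ 0) = 1
u2 = ~(1 /\ 1) = 0

0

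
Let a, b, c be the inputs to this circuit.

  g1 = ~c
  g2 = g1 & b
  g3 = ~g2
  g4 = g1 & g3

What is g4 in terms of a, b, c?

~c & ~(~c & b)

g1 = ~c
g2 = g1 & b = ~c & b
g3 = ~g2 = ~(~c & b)
g4 = g1 & g3 = ~c & ~(~c & b)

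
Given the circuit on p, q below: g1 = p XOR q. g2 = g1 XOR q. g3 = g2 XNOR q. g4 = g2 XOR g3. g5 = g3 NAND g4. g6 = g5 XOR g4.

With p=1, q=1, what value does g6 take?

g1 = 1 XOR 1 = 0
g2 = 0 XOR 1 = 1
g3 = 1 XNOR 1 = 1
g4 = 1 XOR 1 = 0
g5 = 1 NAND 0 = 1
g6 = 1 XOR 0 = 1

1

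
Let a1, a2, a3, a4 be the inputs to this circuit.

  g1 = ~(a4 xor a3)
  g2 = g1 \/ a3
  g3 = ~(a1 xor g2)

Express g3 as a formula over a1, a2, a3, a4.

g1 = ~(a4 xor a3)
g2 = g1 \/ a3 = (~(a4 xor a3)) \/ a3
g3 = ~(a1 xor g2) = ~(a1 xor ((~(a4 xor a3)) \/ a3))

~(a1 xor ((~(a4 xor a3)) \/ a3))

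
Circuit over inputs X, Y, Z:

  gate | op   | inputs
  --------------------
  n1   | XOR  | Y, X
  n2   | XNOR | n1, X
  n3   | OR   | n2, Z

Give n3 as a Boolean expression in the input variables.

n1 = Y XOR X
n2 = n1 XNOR X = (Y XOR X) XNOR X
n3 = n2 OR Z = ((Y XOR X) XNOR X) OR Z

((Y XOR X) XNOR X) OR Z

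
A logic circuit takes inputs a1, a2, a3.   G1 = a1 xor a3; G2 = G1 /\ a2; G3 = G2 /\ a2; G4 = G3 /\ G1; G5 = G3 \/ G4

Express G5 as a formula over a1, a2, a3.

G1 = a1 xor a3
G2 = G1 /\ a2 = (a1 xor a3) /\ a2
G3 = G2 /\ a2 = ((a1 xor a3) /\ a2) /\ a2
G4 = G3 /\ G1 = (((a1 xor a3) /\ a2) /\ a2) /\ (a1 xor a3)
G5 = G3 \/ G4 = (((a1 xor a3) /\ a2) /\ a2) \/ ((((a1 xor a3) /\ a2) /\ a2) /\ (a1 xor a3))

(((a1 xor a3) /\ a2) /\ a2) \/ ((((a1 xor a3) /\ a2) /\ a2) /\ (a1 xor a3))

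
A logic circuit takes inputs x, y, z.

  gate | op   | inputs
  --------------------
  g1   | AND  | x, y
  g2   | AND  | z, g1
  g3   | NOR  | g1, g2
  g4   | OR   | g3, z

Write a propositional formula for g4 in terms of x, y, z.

g1 = x AND y
g2 = z AND g1 = z AND (x AND y)
g3 = g1 NOR g2 = (x AND y) NOR (z AND (x AND y))
g4 = g3 OR z = ((x AND y) NOR (z AND (x AND y))) OR z

((x AND y) NOR (z AND (x AND y))) OR z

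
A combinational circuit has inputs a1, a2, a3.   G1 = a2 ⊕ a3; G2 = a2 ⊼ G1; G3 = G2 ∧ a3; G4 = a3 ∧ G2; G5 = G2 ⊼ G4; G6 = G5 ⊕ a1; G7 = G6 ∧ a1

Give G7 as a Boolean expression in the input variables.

(((a2 ⊼ (a2 ⊕ a3)) ⊼ (a3 ∧ (a2 ⊼ (a2 ⊕ a3)))) ⊕ a1) ∧ a1

G1 = a2 ⊕ a3
G2 = a2 ⊼ G1 = a2 ⊼ (a2 ⊕ a3)
G4 = a3 ∧ G2 = a3 ∧ (a2 ⊼ (a2 ⊕ a3))
G5 = G2 ⊼ G4 = (a2 ⊼ (a2 ⊕ a3)) ⊼ (a3 ∧ (a2 ⊼ (a2 ⊕ a3)))
G6 = G5 ⊕ a1 = ((a2 ⊼ (a2 ⊕ a3)) ⊼ (a3 ∧ (a2 ⊼ (a2 ⊕ a3)))) ⊕ a1
G7 = G6 ∧ a1 = (((a2 ⊼ (a2 ⊕ a3)) ⊼ (a3 ∧ (a2 ⊼ (a2 ⊕ a3)))) ⊕ a1) ∧ a1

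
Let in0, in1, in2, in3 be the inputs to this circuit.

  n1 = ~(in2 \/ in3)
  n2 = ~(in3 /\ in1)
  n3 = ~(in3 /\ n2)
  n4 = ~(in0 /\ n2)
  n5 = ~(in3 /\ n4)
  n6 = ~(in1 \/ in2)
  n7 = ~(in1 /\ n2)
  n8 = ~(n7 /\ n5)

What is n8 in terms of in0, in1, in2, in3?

~((~(in1 /\ (~(in3 /\ in1)))) /\ (~(in3 /\ (~(in0 /\ (~(in3 /\ in1)))))))

n2 = ~(in3 /\ in1)
n4 = ~(in0 /\ n2) = ~(in0 /\ (~(in3 /\ in1)))
n5 = ~(in3 /\ n4) = ~(in3 /\ (~(in0 /\ (~(in3 /\ in1)))))
n7 = ~(in1 /\ n2) = ~(in1 /\ (~(in3 /\ in1)))
n8 = ~(n7 /\ n5) = ~((~(in1 /\ (~(in3 /\ in1)))) /\ (~(in3 /\ (~(in0 /\ (~(in3 /\ in1)))))))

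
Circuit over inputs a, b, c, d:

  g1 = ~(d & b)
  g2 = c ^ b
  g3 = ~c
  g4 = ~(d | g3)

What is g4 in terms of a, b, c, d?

g3 = ~c
g4 = ~(d | g3) = ~(d | ~c)

~(d | ~c)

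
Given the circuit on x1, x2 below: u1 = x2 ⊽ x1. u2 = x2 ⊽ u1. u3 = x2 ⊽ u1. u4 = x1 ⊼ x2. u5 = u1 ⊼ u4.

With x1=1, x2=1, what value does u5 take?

1

u1 = 1 ⊽ 1 = 0
u4 = 1 ⊼ 1 = 0
u5 = 0 ⊼ 0 = 1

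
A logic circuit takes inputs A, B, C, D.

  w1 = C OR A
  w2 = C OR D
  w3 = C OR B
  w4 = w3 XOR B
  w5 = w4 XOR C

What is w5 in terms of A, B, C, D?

w3 = C OR B
w4 = w3 XOR B = (C OR B) XOR B
w5 = w4 XOR C = ((C OR B) XOR B) XOR C

((C OR B) XOR B) XOR C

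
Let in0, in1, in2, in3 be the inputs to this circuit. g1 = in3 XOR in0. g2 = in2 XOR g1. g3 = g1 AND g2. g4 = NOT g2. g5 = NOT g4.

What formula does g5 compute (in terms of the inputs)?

NOT NOT (in2 XOR (in3 XOR in0))

g1 = in3 XOR in0
g2 = in2 XOR g1 = in2 XOR (in3 XOR in0)
g4 = NOT g2 = NOT (in2 XOR (in3 XOR in0))
g5 = NOT g4 = NOT NOT (in2 XOR (in3 XOR in0))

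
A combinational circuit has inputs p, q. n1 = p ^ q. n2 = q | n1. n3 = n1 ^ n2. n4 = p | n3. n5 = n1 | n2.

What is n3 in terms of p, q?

(p ^ q) ^ (q | (p ^ q))

n1 = p ^ q
n2 = q | n1 = q | (p ^ q)
n3 = n1 ^ n2 = (p ^ q) ^ (q | (p ^ q))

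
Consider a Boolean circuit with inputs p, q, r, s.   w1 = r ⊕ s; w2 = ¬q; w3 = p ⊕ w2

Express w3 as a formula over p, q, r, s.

w2 = ¬q
w3 = p ⊕ w2 = p ⊕ ¬q

p ⊕ ¬q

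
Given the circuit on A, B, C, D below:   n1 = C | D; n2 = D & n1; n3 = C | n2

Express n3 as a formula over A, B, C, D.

n1 = C | D
n2 = D & n1 = D & (C | D)
n3 = C | n2 = C | (D & (C | D))

C | (D & (C | D))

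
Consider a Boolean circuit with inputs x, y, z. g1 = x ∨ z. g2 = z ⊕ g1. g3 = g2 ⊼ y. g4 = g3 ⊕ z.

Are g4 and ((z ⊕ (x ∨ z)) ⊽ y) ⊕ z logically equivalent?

No

g1 = x ∨ z
g2 = z ⊕ g1 = z ⊕ (x ∨ z)
g3 = g2 ⊼ y = (z ⊕ (x ∨ z)) ⊼ y
g4 = g3 ⊕ z = ((z ⊕ (x ∨ z)) ⊼ y) ⊕ z
At x=0, y=1, z=0: circuit gives 1, formula gives 0.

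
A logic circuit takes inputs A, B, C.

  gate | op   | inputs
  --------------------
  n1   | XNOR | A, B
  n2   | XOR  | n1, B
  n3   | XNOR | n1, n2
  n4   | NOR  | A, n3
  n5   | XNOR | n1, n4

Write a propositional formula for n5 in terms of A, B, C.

(A XNOR B) XNOR (A NOR ((A XNOR B) XNOR ((A XNOR B) XOR B)))

n1 = A XNOR B
n2 = n1 XOR B = (A XNOR B) XOR B
n3 = n1 XNOR n2 = (A XNOR B) XNOR ((A XNOR B) XOR B)
n4 = A NOR n3 = A NOR ((A XNOR B) XNOR ((A XNOR B) XOR B))
n5 = n1 XNOR n4 = (A XNOR B) XNOR (A NOR ((A XNOR B) XNOR ((A XNOR B) XOR B)))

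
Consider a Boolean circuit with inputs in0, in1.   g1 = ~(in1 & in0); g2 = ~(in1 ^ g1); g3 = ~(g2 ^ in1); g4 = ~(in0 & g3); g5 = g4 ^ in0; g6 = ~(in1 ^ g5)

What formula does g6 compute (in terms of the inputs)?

~(in1 ^ ((~(in0 & (~((~(in1 ^ (~(in1 & in0)))) ^ in1)))) ^ in0))

g1 = ~(in1 & in0)
g2 = ~(in1 ^ g1) = ~(in1 ^ (~(in1 & in0)))
g3 = ~(g2 ^ in1) = ~((~(in1 ^ (~(in1 & in0)))) ^ in1)
g4 = ~(in0 & g3) = ~(in0 & (~((~(in1 ^ (~(in1 & in0)))) ^ in1)))
g5 = g4 ^ in0 = (~(in0 & (~((~(in1 ^ (~(in1 & in0)))) ^ in1)))) ^ in0
g6 = ~(in1 ^ g5) = ~(in1 ^ ((~(in0 & (~((~(in1 ^ (~(in1 & in0)))) ^ in1)))) ^ in0))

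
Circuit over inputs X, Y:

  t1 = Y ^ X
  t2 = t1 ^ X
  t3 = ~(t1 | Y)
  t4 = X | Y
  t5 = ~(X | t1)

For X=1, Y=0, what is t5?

t1 = 0 ^ 1 = 1
t5 = ~(1 | 1) = 0

0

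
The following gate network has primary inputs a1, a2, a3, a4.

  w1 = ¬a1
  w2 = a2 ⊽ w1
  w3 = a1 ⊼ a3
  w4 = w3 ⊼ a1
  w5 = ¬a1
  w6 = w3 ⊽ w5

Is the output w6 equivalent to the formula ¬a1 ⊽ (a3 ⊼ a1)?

w3 = a1 ⊼ a3
w5 = ¬a1
w6 = w3 ⊽ w5 = (a1 ⊼ a3) ⊽ ¬a1
At a1=0, a2=0, a3=0, a4=0: circuit gives 0, formula gives 0.
At a1=1, a2=0, a3=1, a4=0: circuit gives 1, formula gives 1.
Agrees on all 16 inputs.

Yes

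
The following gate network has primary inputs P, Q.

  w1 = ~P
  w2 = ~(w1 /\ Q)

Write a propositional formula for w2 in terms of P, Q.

~(~P /\ Q)

w1 = ~P
w2 = ~(w1 /\ Q) = ~(~P /\ Q)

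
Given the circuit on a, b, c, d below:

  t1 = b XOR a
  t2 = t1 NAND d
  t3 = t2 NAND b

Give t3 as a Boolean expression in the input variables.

((b XOR a) NAND d) NAND b

t1 = b XOR a
t2 = t1 NAND d = (b XOR a) NAND d
t3 = t2 NAND b = ((b XOR a) NAND d) NAND b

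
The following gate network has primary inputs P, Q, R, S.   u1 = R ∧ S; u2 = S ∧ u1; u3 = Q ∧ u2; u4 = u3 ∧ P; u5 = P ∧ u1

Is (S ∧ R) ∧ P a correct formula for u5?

u1 = R ∧ S
u5 = P ∧ u1 = P ∧ (R ∧ S)
At P=0, Q=0, R=0, S=0: circuit gives 0, formula gives 0.
At P=1, Q=0, R=1, S=1: circuit gives 1, formula gives 1.
Agrees on all 16 inputs.

Yes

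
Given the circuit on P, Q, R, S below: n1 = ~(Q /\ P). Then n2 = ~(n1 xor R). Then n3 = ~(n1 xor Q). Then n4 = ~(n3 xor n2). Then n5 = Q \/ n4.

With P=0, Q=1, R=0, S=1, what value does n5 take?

1

n1 = ~(1 /\ 0) = 1
n2 = ~(1 xor 0) = 0
n3 = ~(1 xor 1) = 1
n4 = ~(1 xor 0) = 0
n5 = 1 \/ 0 = 1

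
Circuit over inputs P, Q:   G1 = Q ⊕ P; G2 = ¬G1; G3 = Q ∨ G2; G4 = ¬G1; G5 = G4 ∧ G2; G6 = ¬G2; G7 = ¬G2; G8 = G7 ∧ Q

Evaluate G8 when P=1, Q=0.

G1 = 0 ⊕ 1 = 1
G2 = ¬1 = 0
G7 = ¬0 = 1
G8 = 1 ∧ 0 = 0

0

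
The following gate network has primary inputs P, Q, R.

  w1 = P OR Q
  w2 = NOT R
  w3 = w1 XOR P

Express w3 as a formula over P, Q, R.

(P OR Q) XOR P

w1 = P OR Q
w3 = w1 XOR P = (P OR Q) XOR P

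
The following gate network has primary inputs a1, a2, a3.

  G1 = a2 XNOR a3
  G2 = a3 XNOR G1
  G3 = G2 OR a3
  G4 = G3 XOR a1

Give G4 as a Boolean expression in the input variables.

G1 = a2 XNOR a3
G2 = a3 XNOR G1 = a3 XNOR (a2 XNOR a3)
G3 = G2 OR a3 = (a3 XNOR (a2 XNOR a3)) OR a3
G4 = G3 XOR a1 = ((a3 XNOR (a2 XNOR a3)) OR a3) XOR a1

((a3 XNOR (a2 XNOR a3)) OR a3) XOR a1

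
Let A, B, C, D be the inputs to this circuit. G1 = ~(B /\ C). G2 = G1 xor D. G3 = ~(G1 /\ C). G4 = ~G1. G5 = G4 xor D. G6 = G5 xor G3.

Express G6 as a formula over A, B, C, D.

G1 = ~(B /\ C)
G3 = ~(G1 /\ C) = ~((~(B /\ C)) /\ C)
G4 = ~G1 = ~(~(B /\ C))
G5 = G4 xor D = ~(~(B /\ C)) xor D
G6 = G5 xor G3 = (~(~(B /\ C)) xor D) xor (~((~(B /\ C)) /\ C))

(~(~(B /\ C)) xor D) xor (~((~(B /\ C)) /\ C))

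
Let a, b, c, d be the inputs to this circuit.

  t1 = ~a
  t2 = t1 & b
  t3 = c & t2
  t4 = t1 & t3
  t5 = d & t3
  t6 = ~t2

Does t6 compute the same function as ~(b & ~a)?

Yes

t1 = ~a
t2 = t1 & b = ~a & b
t6 = ~t2 = ~(~a & b)
At a=0, b=1, c=0, d=0: circuit gives 0, formula gives 0.
At a=0, b=0, c=0, d=0: circuit gives 1, formula gives 1.
Agrees on all 16 inputs.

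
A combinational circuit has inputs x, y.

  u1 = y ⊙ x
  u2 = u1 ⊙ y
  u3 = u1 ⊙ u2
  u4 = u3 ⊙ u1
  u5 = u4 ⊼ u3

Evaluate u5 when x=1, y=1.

u1 = 1 ⊙ 1 = 1
u2 = 1 ⊙ 1 = 1
u3 = 1 ⊙ 1 = 1
u4 = 1 ⊙ 1 = 1
u5 = 1 ⊼ 1 = 0

0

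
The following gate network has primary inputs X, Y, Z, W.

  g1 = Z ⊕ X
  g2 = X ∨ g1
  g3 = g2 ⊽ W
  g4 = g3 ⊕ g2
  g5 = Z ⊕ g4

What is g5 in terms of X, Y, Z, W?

g1 = Z ⊕ X
g2 = X ∨ g1 = X ∨ (Z ⊕ X)
g3 = g2 ⊽ W = (X ∨ (Z ⊕ X)) ⊽ W
g4 = g3 ⊕ g2 = ((X ∨ (Z ⊕ X)) ⊽ W) ⊕ (X ∨ (Z ⊕ X))
g5 = Z ⊕ g4 = Z ⊕ (((X ∨ (Z ⊕ X)) ⊽ W) ⊕ (X ∨ (Z ⊕ X)))

Z ⊕ (((X ∨ (Z ⊕ X)) ⊽ W) ⊕ (X ∨ (Z ⊕ X)))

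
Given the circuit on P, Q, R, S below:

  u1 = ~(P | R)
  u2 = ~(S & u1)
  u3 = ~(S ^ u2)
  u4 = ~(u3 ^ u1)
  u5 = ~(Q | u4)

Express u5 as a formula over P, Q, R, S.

u1 = ~(P | R)
u2 = ~(S & u1) = ~(S & (~(P | R)))
u3 = ~(S ^ u2) = ~(S ^ (~(S & (~(P | R)))))
u4 = ~(u3 ^ u1) = ~((~(S ^ (~(S & (~(P | R)))))) ^ (~(P | R)))
u5 = ~(Q | u4) = ~(Q | (~((~(S ^ (~(S & (~(P | R)))))) ^ (~(P | R)))))

~(Q | (~((~(S ^ (~(S & (~(P | R)))))) ^ (~(P | R)))))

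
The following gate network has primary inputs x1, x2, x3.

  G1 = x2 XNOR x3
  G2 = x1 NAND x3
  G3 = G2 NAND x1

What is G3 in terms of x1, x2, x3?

G2 = x1 NAND x3
G3 = G2 NAND x1 = (x1 NAND x3) NAND x1

(x1 NAND x3) NAND x1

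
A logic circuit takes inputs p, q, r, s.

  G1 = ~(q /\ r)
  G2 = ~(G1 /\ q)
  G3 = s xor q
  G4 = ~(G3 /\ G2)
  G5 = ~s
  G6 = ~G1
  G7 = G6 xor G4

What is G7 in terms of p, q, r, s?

~(~(q /\ r)) xor (~((s xor q) /\ (~((~(q /\ r)) /\ q))))

G1 = ~(q /\ r)
G2 = ~(G1 /\ q) = ~((~(q /\ r)) /\ q)
G3 = s xor q
G4 = ~(G3 /\ G2) = ~((s xor q) /\ (~((~(q /\ r)) /\ q)))
G6 = ~G1 = ~(~(q /\ r))
G7 = G6 xor G4 = ~(~(q /\ r)) xor (~((s xor q) /\ (~((~(q /\ r)) /\ q))))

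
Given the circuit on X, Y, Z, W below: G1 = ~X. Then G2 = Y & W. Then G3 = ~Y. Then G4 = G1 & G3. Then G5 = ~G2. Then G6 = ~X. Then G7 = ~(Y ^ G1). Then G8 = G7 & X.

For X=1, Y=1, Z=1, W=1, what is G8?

0

G1 = ~1 = 0
G7 = ~(1 ^ 0) = 0
G8 = 0 & 1 = 0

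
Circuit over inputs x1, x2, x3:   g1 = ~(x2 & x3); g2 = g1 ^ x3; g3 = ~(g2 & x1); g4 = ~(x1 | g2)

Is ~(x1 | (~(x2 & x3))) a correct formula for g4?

g1 = ~(x2 & x3)
g2 = g1 ^ x3 = (~(x2 & x3)) ^ x3
g4 = ~(x1 | g2) = ~(x1 | ((~(x2 & x3)) ^ x3))
At x1=0, x2=0, x3=1: circuit gives 1, formula gives 0.

No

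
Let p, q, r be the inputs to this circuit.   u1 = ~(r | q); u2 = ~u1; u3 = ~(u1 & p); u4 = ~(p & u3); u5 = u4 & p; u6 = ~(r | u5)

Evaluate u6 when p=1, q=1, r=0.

u1 = ~(0 | 1) = 0
u3 = ~(0 & 1) = 1
u4 = ~(1 & 1) = 0
u5 = 0 & 1 = 0
u6 = ~(0 | 0) = 1

1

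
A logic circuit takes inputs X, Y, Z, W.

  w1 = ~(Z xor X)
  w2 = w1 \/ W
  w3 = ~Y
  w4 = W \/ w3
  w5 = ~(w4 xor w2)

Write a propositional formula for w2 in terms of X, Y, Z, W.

(~(Z xor X)) \/ W

w1 = ~(Z xor X)
w2 = w1 \/ W = (~(Z xor X)) \/ W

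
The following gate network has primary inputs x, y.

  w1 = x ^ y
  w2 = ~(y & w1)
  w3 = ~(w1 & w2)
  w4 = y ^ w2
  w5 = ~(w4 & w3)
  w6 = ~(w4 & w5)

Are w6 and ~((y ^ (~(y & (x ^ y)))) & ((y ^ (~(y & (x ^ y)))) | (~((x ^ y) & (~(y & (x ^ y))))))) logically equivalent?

No

w1 = x ^ y
w2 = ~(y & w1) = ~(y & (x ^ y))
w3 = ~(w1 & w2) = ~((x ^ y) & (~(y & (x ^ y))))
w4 = y ^ w2 = y ^ (~(y & (x ^ y)))
w5 = ~(w4 & w3) = ~((y ^ (~(y & (x ^ y)))) & (~((x ^ y) & (~(y & (x ^ y))))))
w6 = ~(w4 & w5) = ~((y ^ (~(y & (x ^ y)))) & (~((y ^ (~(y & (x ^ y)))) & (~((x ^ y) & (~(y & (x ^ y))))))))
At x=0, y=0: circuit gives 1, formula gives 0.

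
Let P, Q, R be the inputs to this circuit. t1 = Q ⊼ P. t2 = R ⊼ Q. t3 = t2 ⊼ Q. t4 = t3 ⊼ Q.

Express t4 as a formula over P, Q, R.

((R ⊼ Q) ⊼ Q) ⊼ Q

t2 = R ⊼ Q
t3 = t2 ⊼ Q = (R ⊼ Q) ⊼ Q
t4 = t3 ⊼ Q = ((R ⊼ Q) ⊼ Q) ⊼ Q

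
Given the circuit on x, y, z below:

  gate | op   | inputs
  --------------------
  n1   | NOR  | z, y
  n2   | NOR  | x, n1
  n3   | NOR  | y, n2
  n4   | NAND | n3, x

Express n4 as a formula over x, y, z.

n1 = z NOR y
n2 = x NOR n1 = x NOR (z NOR y)
n3 = y NOR n2 = y NOR (x NOR (z NOR y))
n4 = n3 NAND x = (y NOR (x NOR (z NOR y))) NAND x

(y NOR (x NOR (z NOR y))) NAND x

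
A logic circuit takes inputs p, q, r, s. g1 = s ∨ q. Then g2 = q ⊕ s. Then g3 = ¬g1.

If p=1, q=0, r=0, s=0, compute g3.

g1 = 0 ∨ 0 = 0
g3 = ¬0 = 1

1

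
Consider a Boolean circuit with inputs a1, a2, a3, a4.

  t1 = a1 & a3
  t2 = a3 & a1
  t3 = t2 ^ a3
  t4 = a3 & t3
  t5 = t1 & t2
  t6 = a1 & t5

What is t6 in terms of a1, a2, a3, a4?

a1 & ((a1 & a3) & (a3 & a1))

t1 = a1 & a3
t2 = a3 & a1
t5 = t1 & t2 = (a1 & a3) & (a3 & a1)
t6 = a1 & t5 = a1 & ((a1 & a3) & (a3 & a1))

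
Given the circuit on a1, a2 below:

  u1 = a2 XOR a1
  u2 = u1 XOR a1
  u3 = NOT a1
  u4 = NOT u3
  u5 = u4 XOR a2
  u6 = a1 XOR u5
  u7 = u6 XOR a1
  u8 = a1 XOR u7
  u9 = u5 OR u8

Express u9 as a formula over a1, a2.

(NOT NOT a1 XOR a2) OR (a1 XOR ((a1 XOR (NOT NOT a1 XOR a2)) XOR a1))

u3 = NOT a1
u4 = NOT u3 = NOT NOT a1
u5 = u4 XOR a2 = NOT NOT a1 XOR a2
u6 = a1 XOR u5 = a1 XOR (NOT NOT a1 XOR a2)
u7 = u6 XOR a1 = (a1 XOR (NOT NOT a1 XOR a2)) XOR a1
u8 = a1 XOR u7 = a1 XOR ((a1 XOR (NOT NOT a1 XOR a2)) XOR a1)
u9 = u5 OR u8 = (NOT NOT a1 XOR a2) OR (a1 XOR ((a1 XOR (NOT NOT a1 XOR a2)) XOR a1))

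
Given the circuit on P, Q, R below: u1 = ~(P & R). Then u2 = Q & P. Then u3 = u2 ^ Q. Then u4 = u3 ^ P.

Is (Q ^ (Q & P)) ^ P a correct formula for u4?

Yes

u2 = Q & P
u3 = u2 ^ Q = (Q & P) ^ Q
u4 = u3 ^ P = ((Q & P) ^ Q) ^ P
At P=0, Q=0, R=0: circuit gives 0, formula gives 0.
At P=0, Q=1, R=0: circuit gives 1, formula gives 1.
Agrees on all 8 inputs.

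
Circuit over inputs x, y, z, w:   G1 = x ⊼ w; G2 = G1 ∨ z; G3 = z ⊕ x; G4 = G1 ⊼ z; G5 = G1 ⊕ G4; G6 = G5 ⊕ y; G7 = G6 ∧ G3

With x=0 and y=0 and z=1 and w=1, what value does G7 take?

G1 = 0 ⊼ 1 = 1
G3 = 1 ⊕ 0 = 1
G4 = 1 ⊼ 1 = 0
G5 = 1 ⊕ 0 = 1
G6 = 1 ⊕ 0 = 1
G7 = 1 ∧ 1 = 1

1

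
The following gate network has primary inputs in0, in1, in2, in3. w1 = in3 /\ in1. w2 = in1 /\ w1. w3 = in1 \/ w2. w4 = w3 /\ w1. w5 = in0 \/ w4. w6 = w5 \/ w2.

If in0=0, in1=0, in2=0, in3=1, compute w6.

0

w1 = 1 /\ 0 = 0
w2 = 0 /\ 0 = 0
w3 = 0 \/ 0 = 0
w4 = 0 /\ 0 = 0
w5 = 0 \/ 0 = 0
w6 = 0 \/ 0 = 0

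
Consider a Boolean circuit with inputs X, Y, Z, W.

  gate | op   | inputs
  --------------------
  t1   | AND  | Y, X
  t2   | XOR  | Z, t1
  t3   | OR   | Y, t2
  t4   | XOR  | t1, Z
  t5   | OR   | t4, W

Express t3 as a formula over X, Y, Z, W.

Y OR (Z XOR (Y AND X))

t1 = Y AND X
t2 = Z XOR t1 = Z XOR (Y AND X)
t3 = Y OR t2 = Y OR (Z XOR (Y AND X))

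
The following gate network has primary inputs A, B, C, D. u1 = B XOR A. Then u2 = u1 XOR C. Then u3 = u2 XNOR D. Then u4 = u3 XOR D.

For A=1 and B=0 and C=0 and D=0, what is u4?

0

u1 = 0 XOR 1 = 1
u2 = 1 XOR 0 = 1
u3 = 1 XNOR 0 = 0
u4 = 0 XOR 0 = 0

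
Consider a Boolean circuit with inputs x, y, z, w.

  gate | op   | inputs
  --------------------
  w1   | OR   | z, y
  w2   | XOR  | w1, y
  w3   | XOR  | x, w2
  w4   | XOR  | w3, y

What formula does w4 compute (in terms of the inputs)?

(x XOR ((z OR y) XOR y)) XOR y

w1 = z OR y
w2 = w1 XOR y = (z OR y) XOR y
w3 = x XOR w2 = x XOR ((z OR y) XOR y)
w4 = w3 XOR y = (x XOR ((z OR y) XOR y)) XOR y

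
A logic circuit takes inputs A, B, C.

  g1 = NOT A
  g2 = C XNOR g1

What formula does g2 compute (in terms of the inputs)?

C XNOR NOT A

g1 = NOT A
g2 = C XNOR g1 = C XNOR NOT A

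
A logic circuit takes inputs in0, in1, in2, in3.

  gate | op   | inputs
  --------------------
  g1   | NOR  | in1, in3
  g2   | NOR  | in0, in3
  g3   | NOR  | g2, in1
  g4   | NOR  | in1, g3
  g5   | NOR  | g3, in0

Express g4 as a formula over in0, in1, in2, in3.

g2 = in0 NOR in3
g3 = g2 NOR in1 = (in0 NOR in3) NOR in1
g4 = in1 NOR g3 = in1 NOR ((in0 NOR in3) NOR in1)

in1 NOR ((in0 NOR in3) NOR in1)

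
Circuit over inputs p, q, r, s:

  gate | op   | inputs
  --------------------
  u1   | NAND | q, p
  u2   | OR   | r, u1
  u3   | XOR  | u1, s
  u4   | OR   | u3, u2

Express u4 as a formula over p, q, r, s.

((q NAND p) XOR s) OR (r OR (q NAND p))

u1 = q NAND p
u2 = r OR u1 = r OR (q NAND p)
u3 = u1 XOR s = (q NAND p) XOR s
u4 = u3 OR u2 = ((q NAND p) XOR s) OR (r OR (q NAND p))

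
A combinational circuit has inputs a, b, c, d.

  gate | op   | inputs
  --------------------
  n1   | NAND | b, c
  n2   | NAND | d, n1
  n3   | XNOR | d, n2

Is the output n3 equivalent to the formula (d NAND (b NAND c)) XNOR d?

n1 = b NAND c
n2 = d NAND n1 = d NAND (b NAND c)
n3 = d XNOR n2 = d XNOR (d NAND (b NAND c))
At a=0, b=0, c=0, d=0: circuit gives 0, formula gives 0.
At a=0, b=1, c=1, d=1: circuit gives 1, formula gives 1.
Agrees on all 16 inputs.

Yes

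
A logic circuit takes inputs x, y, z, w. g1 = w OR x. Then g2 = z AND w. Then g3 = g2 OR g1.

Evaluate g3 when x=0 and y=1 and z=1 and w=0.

0

g1 = 0 OR 0 = 0
g2 = 1 AND 0 = 0
g3 = 0 OR 0 = 0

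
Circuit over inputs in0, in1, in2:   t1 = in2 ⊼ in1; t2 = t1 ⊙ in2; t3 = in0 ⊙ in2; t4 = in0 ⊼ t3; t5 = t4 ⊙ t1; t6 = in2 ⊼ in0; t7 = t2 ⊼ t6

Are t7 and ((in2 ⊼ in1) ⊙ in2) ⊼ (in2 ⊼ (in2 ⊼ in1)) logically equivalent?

No

t1 = in2 ⊼ in1
t2 = t1 ⊙ in2 = (in2 ⊼ in1) ⊙ in2
t6 = in2 ⊼ in0
t7 = t2 ⊼ t6 = ((in2 ⊼ in1) ⊙ in2) ⊼ (in2 ⊼ in0)
At in0=0, in1=0, in2=1: circuit gives 0, formula gives 1.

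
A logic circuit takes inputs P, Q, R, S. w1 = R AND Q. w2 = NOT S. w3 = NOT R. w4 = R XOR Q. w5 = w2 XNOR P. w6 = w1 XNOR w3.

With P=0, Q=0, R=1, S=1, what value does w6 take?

w1 = 1 AND 0 = 0
w3 = NOT 1 = 0
w6 = 0 XNOR 0 = 1

1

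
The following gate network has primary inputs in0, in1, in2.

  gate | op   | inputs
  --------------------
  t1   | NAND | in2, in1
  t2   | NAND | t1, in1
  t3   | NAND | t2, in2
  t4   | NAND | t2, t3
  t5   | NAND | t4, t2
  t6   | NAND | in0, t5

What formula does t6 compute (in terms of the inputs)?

t1 = in2 NAND in1
t2 = t1 NAND in1 = (in2 NAND in1) NAND in1
t3 = t2 NAND in2 = ((in2 NAND in1) NAND in1) NAND in2
t4 = t2 NAND t3 = ((in2 NAND in1) NAND in1) NAND (((in2 NAND in1) NAND in1) NAND in2)
t5 = t4 NAND t2 = (((in2 NAND in1) NAND in1) NAND (((in2 NAND in1) NAND in1) NAND in2)) NAND ((in2 NAND in1) NAND in1)
t6 = in0 NAND t5 = in0 NAND ((((in2 NAND in1) NAND in1) NAND (((in2 NAND in1) NAND in1) NAND in2)) NAND ((in2 NAND in1) NAND in1))

in0 NAND ((((in2 NAND in1) NAND in1) NAND (((in2 NAND in1) NAND in1) NAND in2)) NAND ((in2 NAND in1) NAND in1))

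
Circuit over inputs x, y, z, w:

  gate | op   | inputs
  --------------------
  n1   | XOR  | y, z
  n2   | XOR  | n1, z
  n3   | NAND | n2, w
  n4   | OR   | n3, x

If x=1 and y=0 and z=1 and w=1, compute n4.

n1 = 0 XOR 1 = 1
n2 = 1 XOR 1 = 0
n3 = 0 NAND 1 = 1
n4 = 1 OR 1 = 1

1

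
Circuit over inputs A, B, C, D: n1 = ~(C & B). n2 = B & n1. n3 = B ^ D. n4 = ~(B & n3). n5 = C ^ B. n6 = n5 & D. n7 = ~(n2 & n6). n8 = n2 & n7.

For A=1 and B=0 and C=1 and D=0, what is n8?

0

n1 = ~(1 & 0) = 1
n2 = 0 & 1 = 0
n5 = 1 ^ 0 = 1
n6 = 1 & 0 = 0
n7 = ~(0 & 0) = 1
n8 = 0 & 1 = 0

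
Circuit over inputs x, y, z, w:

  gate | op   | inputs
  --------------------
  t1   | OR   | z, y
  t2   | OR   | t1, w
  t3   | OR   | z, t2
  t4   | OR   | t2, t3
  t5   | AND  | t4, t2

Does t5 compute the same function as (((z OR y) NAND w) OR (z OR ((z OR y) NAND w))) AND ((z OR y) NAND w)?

No

t1 = z OR y
t2 = t1 OR w = (z OR y) OR w
t3 = z OR t2 = z OR ((z OR y) OR w)
t4 = t2 OR t3 = ((z OR y) OR w) OR (z OR ((z OR y) OR w))
t5 = t4 AND t2 = (((z OR y) OR w) OR (z OR ((z OR y) OR w))) AND ((z OR y) OR w)
At x=0, y=0, z=0, w=0: circuit gives 0, formula gives 1.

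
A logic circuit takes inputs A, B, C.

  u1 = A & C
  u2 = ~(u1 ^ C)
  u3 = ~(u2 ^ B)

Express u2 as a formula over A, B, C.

~((A & C) ^ C)

u1 = A & C
u2 = ~(u1 ^ C) = ~((A & C) ^ C)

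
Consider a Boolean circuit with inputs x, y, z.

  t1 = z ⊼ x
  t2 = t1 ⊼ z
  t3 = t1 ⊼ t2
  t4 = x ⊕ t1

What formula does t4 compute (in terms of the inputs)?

t1 = z ⊼ x
t4 = x ⊕ t1 = x ⊕ (z ⊼ x)

x ⊕ (z ⊼ x)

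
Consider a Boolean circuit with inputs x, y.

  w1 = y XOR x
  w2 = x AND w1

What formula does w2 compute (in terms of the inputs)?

w1 = y XOR x
w2 = x AND w1 = x AND (y XOR x)

x AND (y XOR x)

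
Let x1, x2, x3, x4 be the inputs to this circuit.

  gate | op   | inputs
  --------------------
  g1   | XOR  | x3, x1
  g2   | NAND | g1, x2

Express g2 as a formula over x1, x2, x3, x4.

(x3 XOR x1) NAND x2

g1 = x3 XOR x1
g2 = g1 NAND x2 = (x3 XOR x1) NAND x2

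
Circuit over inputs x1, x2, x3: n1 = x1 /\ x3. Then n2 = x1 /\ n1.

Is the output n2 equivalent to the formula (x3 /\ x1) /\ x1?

Yes

n1 = x1 /\ x3
n2 = x1 /\ n1 = x1 /\ (x1 /\ x3)
At x1=0, x2=0, x3=0: circuit gives 0, formula gives 0.
At x1=1, x2=0, x3=1: circuit gives 1, formula gives 1.
Agrees on all 8 inputs.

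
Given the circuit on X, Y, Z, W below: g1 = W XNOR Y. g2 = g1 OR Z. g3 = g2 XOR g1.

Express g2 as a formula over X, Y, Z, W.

g1 = W XNOR Y
g2 = g1 OR Z = (W XNOR Y) OR Z

(W XNOR Y) OR Z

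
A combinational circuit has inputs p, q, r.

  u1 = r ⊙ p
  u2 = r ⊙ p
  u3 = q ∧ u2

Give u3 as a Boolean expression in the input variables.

u2 = r ⊙ p
u3 = q ∧ u2 = q ∧ (r ⊙ p)

q ∧ (r ⊙ p)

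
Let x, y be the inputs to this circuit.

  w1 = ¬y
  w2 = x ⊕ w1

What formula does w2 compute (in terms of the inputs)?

x ⊕ ¬y

w1 = ¬y
w2 = x ⊕ w1 = x ⊕ ¬y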